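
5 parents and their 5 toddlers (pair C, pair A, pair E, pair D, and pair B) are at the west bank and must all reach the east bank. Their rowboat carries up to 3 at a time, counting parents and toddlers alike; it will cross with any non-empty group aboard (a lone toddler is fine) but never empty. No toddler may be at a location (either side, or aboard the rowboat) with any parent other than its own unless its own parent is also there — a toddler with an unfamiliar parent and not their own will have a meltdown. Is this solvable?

1. parent C and toddler C cross → the east bank.
2. parent C crosses ← the west bank.
3. toddler A, toddler D, and toddler E cross → the east bank.
4. toddler C crosses ← the west bank.
5. parent A, parent D, and parent E cross → the east bank.
6. parent A and toddler A cross ← the west bank.
7. parent A, parent B, and parent C cross → the east bank.
8. toddler E crosses ← the west bank.
9. toddler A and toddler C cross → the east bank.
10. toddler C crosses ← the west bank.
11. toddler B, toddler C, and toddler E cross → the east bank.

Yes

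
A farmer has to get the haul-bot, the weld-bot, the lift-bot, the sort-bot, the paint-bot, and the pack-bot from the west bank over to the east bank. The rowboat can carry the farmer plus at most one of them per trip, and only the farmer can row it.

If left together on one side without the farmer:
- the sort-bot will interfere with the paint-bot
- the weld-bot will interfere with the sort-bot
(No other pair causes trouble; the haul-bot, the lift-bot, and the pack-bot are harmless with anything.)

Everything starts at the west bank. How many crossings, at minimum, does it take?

Counting alone: the farmer can take at most 1 across per trip to the east bank, so moving all 6 needs at least 6 loaded trips out, with a return between consecutive ones — at least 11 crossings.
The safety rule pushes this higher. Following every safe sequence of crossings, the most of the 6 that can be at the east bank as the rowboat arrives there on crossing 11 is 5 — never all 6.
So no plan with fewer than 13 crossings exists, and this one achieves 13:
1. Farmer goes to the east bank with the sort-bot.  [the west bank: the haul-bot, the lift-bot, the pack-bot, the paint-bot, the weld-bot | the east bank: the sort-bot]
2. Farmer goes back to the west bank alone.  [the west bank: the haul-bot, the lift-bot, the pack-bot, the paint-bot, the weld-bot | the east bank: the sort-bot]
3. Farmer goes to the east bank with the haul-bot.  [the west bank: the lift-bot, the pack-bot, the paint-bot, the weld-bot | the east bank: the haul-bot, the sort-bot]
4. Farmer goes back to the west bank alone.  [the west bank: the lift-bot, the pack-bot, the paint-bot, the weld-bot | the east bank: the haul-bot, the sort-bot]
5. Farmer goes to the east bank with the weld-bot.  [the west bank: the lift-bot, the pack-bot, the paint-bot | the east bank: the haul-bot, the sort-bot, the weld-bot]
6. Farmer goes back to the west bank with the sort-bot.  [the west bank: the lift-bot, the pack-bot, the paint-bot, the sort-bot | the east bank: the haul-bot, the weld-bot]
7. Farmer goes to the east bank with the paint-bot.  [the west bank: the lift-bot, the pack-bot, the sort-bot | the east bank: the haul-bot, the paint-bot, the weld-bot]
8. Farmer goes back to the west bank alone.  [the west bank: the lift-bot, the pack-bot, the sort-bot | the east bank: the haul-bot, the paint-bot, the weld-bot]
9. Farmer goes to the east bank with the lift-bot.  [the west bank: the pack-bot, the sort-bot | the east bank: the haul-bot, the lift-bot, the paint-bot, the weld-bot]
10. Farmer goes back to the west bank alone.  [the west bank: the pack-bot, the sort-bot | the east bank: the haul-bot, the lift-bot, the paint-bot, the weld-bot]
11. Farmer goes to the east bank with the pack-bot.  [the west bank: the sort-bot | the east bank: the haul-bot, the lift-bot, the pack-bot, the paint-bot, the weld-bot]
12. Farmer goes back to the west bank alone.  [the west bank: the sort-bot | the east bank: the haul-bot, the lift-bot, the pack-bot, the paint-bot, the weld-bot]
13. Farmer goes to the east bank with the sort-bot.  [the west bank: — | the east bank: the haul-bot, the lift-bot, the pack-bot, the paint-bot, the sort-bot, the weld-bot]

13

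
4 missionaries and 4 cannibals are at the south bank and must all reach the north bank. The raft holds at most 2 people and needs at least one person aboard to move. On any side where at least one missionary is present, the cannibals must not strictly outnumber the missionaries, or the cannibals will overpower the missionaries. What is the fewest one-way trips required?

impossible

Following every safe sequence of crossings from the start, the most of the 8 that can be at the north bank as the raft arrives there on crossings 1, 3, 5 is 2, 3, 4 respectively; the best ever achieved is 4 of 8.
From crossing 7 on, no configuration arises that was not already reachable earlier: only 11 distinct safe configurations (who is on which side, and where the raft is) can ever be reached, none of them has everyone across, and every continuation just revisits them. They are: 0 missionaries + 0 cannibals across (raft back at the start); 0 missionaries + 1 cannibal across (raft there); 0 missionaries + 1 cannibal across (raft back at the start); 0 missionaries + 2 cannibals across (raft there); 0 missionaries + 2 cannibals across (raft back at the start); 0 missionaries + 3 cannibals across (raft there); 0 missionaries + 3 cannibals across (raft back at the start); 0 missionaries + 4 cannibals across (raft there); 1 missionary + 1 cannibal across (raft there); 1 missionary + 1 cannibal across (raft back at the start); 2 missionaries + 2 cannibals across (raft there). So no valid plan exists.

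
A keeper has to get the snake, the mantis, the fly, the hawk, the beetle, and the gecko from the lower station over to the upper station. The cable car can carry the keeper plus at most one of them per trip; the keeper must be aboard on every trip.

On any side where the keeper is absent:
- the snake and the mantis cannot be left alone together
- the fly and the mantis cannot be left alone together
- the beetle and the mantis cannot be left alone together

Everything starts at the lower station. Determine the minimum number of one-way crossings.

Following every safe sequence of crossings from the start, the most of the 6 that can be at the upper station as the cable car arrives there on crossings 1, 3, 5, 7 is 1, 2, 3, 4 respectively; the best ever achieved is 4 of 6.
From crossing 9 on, no configuration arises that was not already reachable earlier: only 36 distinct safe configurations (who is on which side, and where the cable car is) can ever be reached, none of them has everyone across, and every continuation just revisits them. So no valid plan exists.

impossible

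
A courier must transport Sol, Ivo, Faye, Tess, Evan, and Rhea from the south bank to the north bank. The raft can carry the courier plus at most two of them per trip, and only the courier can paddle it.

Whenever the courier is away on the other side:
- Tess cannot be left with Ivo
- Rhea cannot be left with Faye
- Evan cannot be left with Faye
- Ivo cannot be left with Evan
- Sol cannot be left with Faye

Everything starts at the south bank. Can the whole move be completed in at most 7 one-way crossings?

Yes — this plan uses 7 crossings (≤ 7):
1. Courier goes to the north bank with Faye and Ivo.  [the south bank: Evan, Rhea, Sol, Tess | the north bank: Faye, Ivo]
2. Courier goes back to the south bank alone.  [the south bank: Evan, Rhea, Sol, Tess | the north bank: Faye, Ivo]
3. Courier goes to the north bank with Sol and Tess.  [the south bank: Evan, Rhea | the north bank: Faye, Ivo, Sol, Tess]
4. Courier goes back to the south bank with Faye and Ivo.  [the south bank: Evan, Faye, Ivo, Rhea | the north bank: Sol, Tess]
5. Courier goes to the north bank with Evan and Rhea.  [the south bank: Faye, Ivo | the north bank: Evan, Rhea, Sol, Tess]
6. Courier goes back to the south bank alone.  [the south bank: Faye, Ivo | the north bank: Evan, Rhea, Sol, Tess]
7. Courier goes to the north bank with Faye and Ivo.  [the south bank: — | the north bank: Evan, Faye, Ivo, Rhea, Sol, Tess]

Yes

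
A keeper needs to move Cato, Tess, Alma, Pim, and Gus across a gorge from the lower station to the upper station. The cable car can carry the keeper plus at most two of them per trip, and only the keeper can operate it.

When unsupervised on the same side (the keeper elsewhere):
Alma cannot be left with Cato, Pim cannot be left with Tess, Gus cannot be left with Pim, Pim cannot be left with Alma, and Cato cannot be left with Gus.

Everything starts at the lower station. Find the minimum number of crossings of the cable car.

7

Counting alone: the keeper can take at most 2 across per trip to the upper station, so moving all 5 needs at least 3 loaded trips out, with a return between consecutive ones — at least 5 crossings.
The safety rule pushes this higher. Following every safe sequence of crossings, the most of the 5 that can be at the upper station as the cable car arrives there on crossing 5 is 4 — never all 5.
So no plan with fewer than 7 crossings exists, and this one achieves 7:
1. Keeper goes to the upper station with Cato and Pim.
2. Keeper goes back to the lower station alone.
3. Keeper goes to the upper station with Tess.
4. Keeper goes back to the lower station with Pim.
5. Keeper goes to the upper station with Alma and Gus.
6. Keeper goes back to the lower station with Cato.
7. Keeper goes to the upper station with Cato and Pim.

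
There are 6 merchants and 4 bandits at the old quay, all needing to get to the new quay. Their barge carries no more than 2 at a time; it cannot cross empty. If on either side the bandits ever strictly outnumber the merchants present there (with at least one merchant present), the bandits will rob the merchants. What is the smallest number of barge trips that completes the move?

17

Counting alone: each trip to the new quay takes at most 2 across and each return brings at least 1 back, so after t trips out (and t−1 returns) at most 2t − (t−1) of the 10 are across; that first reaches 10 at t = 9, so at least 17 crossings are needed.
The plan below uses exactly 17 crossings, so it is optimal:
1. 2 bandits → the new quay.  (the old quay: 6M 2B; the new quay: 0M 2B)
2. 1 bandit ← the old quay.  (the old quay: 6M 3B; the new quay: 0M 1B)
3. 2 bandits → the new quay.  (the old quay: 6M 1B; the new quay: 0M 3B)
4. 1 bandit ← the old quay.  (the old quay: 6M 2B; the new quay: 0M 2B)
5. 2 merchants → the new quay.  (the old quay: 4M 2B; the new quay: 2M 2B)
6. 1 bandit ← the old quay.  (the old quay: 4M 3B; the new quay: 2M 1B)
7. 1 merchant and 1 bandit → the new quay.  (the old quay: 3M 2B; the new quay: 3M 2B)
8. 1 bandit ← the old quay.  (the old quay: 3M 3B; the new quay: 3M 1B)
9. 2 bandits → the new quay.  (the old quay: 3M 1B; the new quay: 3M 3B)
10. 1 bandit ← the old quay.  (the old quay: 3M 2B; the new quay: 3M 2B)
11. 1 merchant and 1 bandit → the new quay.  (the old quay: 2M 1B; the new quay: 4M 3B)
12. 1 bandit ← the old quay.  (the old quay: 2M 2B; the new quay: 4M 2B)
13. 2 bandits → the new quay.  (the old quay: 2M 0B; the new quay: 4M 4B)
14. 1 bandit ← the old quay.  (the old quay: 2M 1B; the new quay: 4M 3B)
15. 1 merchant and 1 bandit → the new quay.  (the old quay: 1M 0B; the new quay: 5M 4B)
16. 1 bandit ← the old quay.  (the old quay: 1M 1B; the new quay: 5M 3B)
17. 1 merchant and 1 bandit → the new quay.  (the old quay: 0M 0B; the new quay: 6M 4B)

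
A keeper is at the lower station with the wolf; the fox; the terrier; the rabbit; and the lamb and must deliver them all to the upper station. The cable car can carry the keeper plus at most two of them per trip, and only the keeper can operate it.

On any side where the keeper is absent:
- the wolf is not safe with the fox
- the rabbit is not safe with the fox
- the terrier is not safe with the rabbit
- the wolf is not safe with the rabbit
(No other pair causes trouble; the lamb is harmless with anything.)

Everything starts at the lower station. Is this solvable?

1. Keeper goes to the upper station with the rabbit and the wolf.
2. Keeper goes back to the lower station with the wolf.
3. Keeper goes to the upper station with the terrier and the wolf.
4. Keeper goes back to the lower station with the rabbit.
5. Keeper goes to the upper station with the fox and the lamb.
6. Keeper goes back to the lower station with the wolf.
7. Keeper goes to the upper station with the rabbit and the wolf.

Yes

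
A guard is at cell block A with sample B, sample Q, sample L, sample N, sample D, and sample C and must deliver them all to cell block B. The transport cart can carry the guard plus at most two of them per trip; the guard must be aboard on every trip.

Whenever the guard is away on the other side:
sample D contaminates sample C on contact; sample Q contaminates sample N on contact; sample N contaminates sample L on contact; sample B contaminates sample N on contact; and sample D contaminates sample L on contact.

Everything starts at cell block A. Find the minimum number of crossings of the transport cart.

7

Counting alone: the guard can take at most 2 across per trip to cell block B, so moving all 6 needs at least 3 loaded trips out, with a return between consecutive ones — at least 5 crossings.
The safety rule pushes this higher. Following every safe sequence of crossings, the most of the 6 that can be at cell block B as the transport cart arrives there on crossing 5 is 5 — never all 6.
So no plan with fewer than 7 crossings exists, and this one achieves 7:
1. Guard goes to cell block B with sample D and sample N.  [cell block A: sample B, sample C, sample L, sample Q | cell block B: sample D, sample N]
2. Guard goes back to cell block A alone.  [cell block A: sample B, sample C, sample L, sample Q | cell block B: sample D, sample N]
3. Guard goes to cell block B with sample B and sample Q.  [cell block A: sample C, sample L | cell block B: sample B, sample D, sample N, sample Q]
4. Guard goes back to cell block A with sample N.  [cell block A: sample C, sample L, sample N | cell block B: sample B, sample D, sample Q]
5. Guard goes to cell block B with sample C and sample L.  [cell block A: sample N | cell block B: sample B, sample C, sample D, sample L, sample Q]
6. Guard goes back to cell block A with sample D.  [cell block A: sample D, sample N | cell block B: sample B, sample C, sample L, sample Q]
7. Guard goes to cell block B with sample D and sample N.  [cell block A: — | cell block B: sample B, sample C, sample D, sample L, sample N, sample Q]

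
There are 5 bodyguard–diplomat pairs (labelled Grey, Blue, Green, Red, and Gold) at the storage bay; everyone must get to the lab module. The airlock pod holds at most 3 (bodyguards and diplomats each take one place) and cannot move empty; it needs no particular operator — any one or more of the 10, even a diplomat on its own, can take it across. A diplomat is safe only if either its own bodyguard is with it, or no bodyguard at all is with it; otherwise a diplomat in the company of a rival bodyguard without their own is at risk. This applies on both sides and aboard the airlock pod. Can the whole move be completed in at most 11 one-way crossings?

Yes — this plan uses 11 crossings (≤ 11):
1. bodyguard Grey and diplomat Grey cross → the lab module.
2. bodyguard Grey crosses ← the storage bay.
3. diplomat Blue, diplomat Green, and diplomat Red cross → the lab module.
4. diplomat Grey crosses ← the storage bay.
5. bodyguard Blue, bodyguard Green, and bodyguard Red cross → the lab module.
6. bodyguard Blue and diplomat Blue cross ← the storage bay.
7. bodyguard Blue, bodyguard Gold, and bodyguard Grey cross → the lab module.
8. diplomat Green crosses ← the storage bay.
9. diplomat Blue and diplomat Grey cross → the lab module.
10. diplomat Grey crosses ← the storage bay.
11. diplomat Gold, diplomat Green, and diplomat Grey cross → the lab module.

Yes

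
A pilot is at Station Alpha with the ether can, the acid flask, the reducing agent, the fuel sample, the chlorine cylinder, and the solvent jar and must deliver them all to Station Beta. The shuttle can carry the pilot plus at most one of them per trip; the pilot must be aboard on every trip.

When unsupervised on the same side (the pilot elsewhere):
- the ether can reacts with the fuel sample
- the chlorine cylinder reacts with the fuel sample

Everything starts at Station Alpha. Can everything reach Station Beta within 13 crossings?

Yes

Yes — this plan uses 13 crossings (≤ 13):
1. Pilot goes to Station Beta with the fuel sample.  [Station Alpha: the acid flask, the chlorine cylinder, the ether can, the reducing agent, the solvent jar | Station Beta: the fuel sample]
2. Pilot goes back to Station Alpha alone.  [Station Alpha: the acid flask, the chlorine cylinder, the ether can, the reducing agent, the solvent jar | Station Beta: the fuel sample]
3. Pilot goes to Station Beta with the ether can.  [Station Alpha: the acid flask, the chlorine cylinder, the reducing agent, the solvent jar | Station Beta: the ether can, the fuel sample]
4. Pilot goes back to Station Alpha with the fuel sample.  [Station Alpha: the acid flask, the chlorine cylinder, the fuel sample, the reducing agent, the solvent jar | Station Beta: the ether can]
5. Pilot goes to Station Beta with the chlorine cylinder.  [Station Alpha: the acid flask, the fuel sample, the reducing agent, the solvent jar | Station Beta: the chlorine cylinder, the ether can]
6. Pilot goes back to Station Alpha alone.  [Station Alpha: the acid flask, the fuel sample, the reducing agent, the solvent jar | Station Beta: the chlorine cylinder, the ether can]
7. Pilot goes to Station Beta with the acid flask.  [Station Alpha: the fuel sample, the reducing agent, the solvent jar | Station Beta: the acid flask, the chlorine cylinder, the ether can]
8. Pilot goes back to Station Alpha alone.  [Station Alpha: the fuel sample, the reducing agent, the solvent jar | Station Beta: the acid flask, the chlorine cylinder, the ether can]
9. Pilot goes to Station Beta with the reducing agent.  [Station Alpha: the fuel sample, the solvent jar | Station Beta: the acid flask, the chlorine cylinder, the ether can, the reducing agent]
10. Pilot goes back to Station Alpha alone.  [Station Alpha: the fuel sample, the solvent jar | Station Beta: the acid flask, the chlorine cylinder, the ether can, the reducing agent]
11. Pilot goes to Station Beta with the solvent jar.  [Station Alpha: the fuel sample | Station Beta: the acid flask, the chlorine cylinder, the ether can, the reducing agent, the solvent jar]
12. Pilot goes back to Station Alpha alone.  [Station Alpha: the fuel sample | Station Beta: the acid flask, the chlorine cylinder, the ether can, the reducing agent, the solvent jar]
13. Pilot goes to Station Beta with the fuel sample.  [Station Alpha: — | Station Beta: the acid flask, the chlorine cylinder, the ether can, the fuel sample, the reducing agent, the solvent jar]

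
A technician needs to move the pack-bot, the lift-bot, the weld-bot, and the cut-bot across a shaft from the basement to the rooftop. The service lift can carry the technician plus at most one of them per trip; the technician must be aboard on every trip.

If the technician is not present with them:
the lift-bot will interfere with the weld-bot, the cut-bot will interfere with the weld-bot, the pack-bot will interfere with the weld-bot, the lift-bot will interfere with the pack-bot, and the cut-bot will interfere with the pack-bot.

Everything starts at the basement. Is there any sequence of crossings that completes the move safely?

Whatever the first load, the items left behind include a forbidden pair without the technician. No opening move is safe, so no plan exists.

No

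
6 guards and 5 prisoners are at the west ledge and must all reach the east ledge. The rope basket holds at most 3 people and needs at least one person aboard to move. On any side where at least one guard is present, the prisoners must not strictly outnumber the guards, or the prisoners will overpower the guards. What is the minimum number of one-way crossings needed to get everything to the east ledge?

Counting alone: each trip to the east ledge takes at most 3 across and each return brings at least 1 back, so after t trips out (and t−1 returns) at most 3t − (t−1) of the 11 are across; that first reaches 11 at t = 5, so at least 9 crossings are needed.
The plan below uses exactly 9 crossings, so it is optimal:
1. 3 prisoners → the east ledge.  (the west ledge: 6G 2P; the east ledge: 0G 3P)
2. 1 prisoner ← the west ledge.  (the west ledge: 6G 3P; the east ledge: 0G 2P)
3. 3 guards → the east ledge.  (the west ledge: 3G 3P; the east ledge: 3G 2P)
4. 1 guard ← the west ledge.  (the west ledge: 4G 3P; the east ledge: 2G 2P)
5. 2 guards and 1 prisoner → the east ledge.  (the west ledge: 2G 2P; the east ledge: 4G 3P)
6. 1 guard ← the west ledge.  (the west ledge: 3G 2P; the east ledge: 3G 3P)
7. 2 guards and 1 prisoner → the east ledge.  (the west ledge: 1G 1P; the east ledge: 5G 4P)
8. 1 guard ← the west ledge.  (the west ledge: 2G 1P; the east ledge: 4G 4P)
9. 2 guards and 1 prisoner → the east ledge.  (the west ledge: 0G 0P; the east ledge: 6G 5P)

9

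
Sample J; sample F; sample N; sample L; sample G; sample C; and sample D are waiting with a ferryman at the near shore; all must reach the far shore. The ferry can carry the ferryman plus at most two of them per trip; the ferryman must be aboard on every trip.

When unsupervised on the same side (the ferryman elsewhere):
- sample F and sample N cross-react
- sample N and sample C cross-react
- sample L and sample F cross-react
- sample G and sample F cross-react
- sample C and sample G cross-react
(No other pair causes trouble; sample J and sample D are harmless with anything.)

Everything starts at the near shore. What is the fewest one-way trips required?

9

Counting alone: the ferryman can take at most 2 across per trip to the far shore, so moving all 7 needs at least 4 loaded trips out, with a return between consecutive ones — at least 7 crossings.
The safety rule pushes this higher. Following every safe sequence of crossings, the most of the 7 that can be at the far shore as the ferry arrives there on crossing 7 is 6 — never all 7.
So no plan with fewer than 9 crossings exists, and this one achieves 9:
1. Ferryman goes to the far shore with sample C and sample F.  [the near shore: sample D, sample G, sample J, sample L, sample N | the far shore: sample C, sample F]
2. Ferryman goes back to the near shore alone.  [the near shore: sample D, sample G, sample J, sample L, sample N | the far shore: sample C, sample F]
3. Ferryman goes to the far shore with sample J.  [the near shore: sample D, sample G, sample L, sample N | the far shore: sample C, sample F, sample J]
4. Ferryman goes back to the near shore alone.  [the near shore: sample D, sample G, sample L, sample N | the far shore: sample C, sample F, sample J]
5. Ferryman goes to the far shore with sample L and sample N.  [the near shore: sample D, sample G | the far shore: sample C, sample F, sample J, sample L, sample N]
6. Ferryman goes back to the near shore with sample C and sample F.  [the near shore: sample C, sample D, sample F, sample G | the far shore: sample J, sample L, sample N]
7. Ferryman goes to the far shore with sample D and sample G.  [the near shore: sample C, sample F | the far shore: sample D, sample G, sample J, sample L, sample N]
8. Ferryman goes back to the near shore alone.  [the near shore: sample C, sample F | the far shore: sample D, sample G, sample J, sample L, sample N]
9. Ferryman goes to the far shore with sample C and sample F.  [the near shore: — | the far shore: sample C, sample D, sample F, sample G, sample J, sample L, sample N]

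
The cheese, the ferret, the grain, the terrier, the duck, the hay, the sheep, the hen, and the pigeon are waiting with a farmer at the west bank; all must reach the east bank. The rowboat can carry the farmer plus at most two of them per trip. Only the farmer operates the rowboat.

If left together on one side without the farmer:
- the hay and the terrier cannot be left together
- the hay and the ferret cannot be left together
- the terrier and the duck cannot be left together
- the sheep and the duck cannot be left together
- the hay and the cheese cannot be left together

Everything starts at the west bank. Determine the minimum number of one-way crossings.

11

Counting alone: the farmer can take at most 2 across per trip to the east bank, so moving all 9 needs at least 5 loaded trips out, with a return between consecutive ones — at least 9 crossings.
The safety rule pushes this higher. Following every safe sequence of crossings, the most of the 9 that can be at the east bank as the rowboat arrives there on crossing 9 is 8 — never all 9.
So no plan with fewer than 11 crossings exists, and this one achieves 11:
1. Farmer goes to the east bank with the duck and the hay.  [the west bank: the cheese, the ferret, the grain, the hen, the pigeon, the sheep, the terrier | the east bank: the duck, the hay]
2. Farmer goes back to the west bank alone.  [the west bank: the cheese, the ferret, the grain, the hen, the pigeon, the sheep, the terrier | the east bank: the duck, the hay]
3. Farmer goes to the east bank with the cheese.  [the west bank: the ferret, the grain, the hen, the pigeon, the sheep, the terrier | the east bank: the cheese, the duck, the hay]
4. Farmer goes back to the west bank with the hay.  [the west bank: the ferret, the grain, the hay, the hen, the pigeon, the sheep, the terrier | the east bank: the cheese, the duck]
5. Farmer goes to the east bank with the ferret and the terrier.  [the west bank: the grain, the hay, the hen, the pigeon, the sheep | the east bank: the cheese, the duck, the ferret, the terrier]
6. Farmer goes back to the west bank with the duck.  [the west bank: the duck, the grain, the hay, the hen, the pigeon, the sheep | the east bank: the cheese, the ferret, the terrier]
7. Farmer goes to the east bank with the grain and the sheep.  [the west bank: the duck, the hay, the hen, the pigeon | the east bank: the cheese, the ferret, the grain, the sheep, the terrier]
8. Farmer goes back to the west bank alone.  [the west bank: the duck, the hay, the hen, the pigeon | the east bank: the cheese, the ferret, the grain, the sheep, the terrier]
9. Farmer goes to the east bank with the hen and the pigeon.  [the west bank: the duck, the hay | the east bank: the cheese, the ferret, the grain, the hen, the pigeon, the sheep, the terrier]
10. Farmer goes back to the west bank alone.  [the west bank: the duck, the hay | the east bank: the cheese, the ferret, the grain, the hen, the pigeon, the sheep, the terrier]
11. Farmer goes to the east bank with the duck and the hay.  [the west bank: — | the east bank: the cheese, the duck, the ferret, the grain, the hay, the hen, the pigeon, the sheep, the terrier]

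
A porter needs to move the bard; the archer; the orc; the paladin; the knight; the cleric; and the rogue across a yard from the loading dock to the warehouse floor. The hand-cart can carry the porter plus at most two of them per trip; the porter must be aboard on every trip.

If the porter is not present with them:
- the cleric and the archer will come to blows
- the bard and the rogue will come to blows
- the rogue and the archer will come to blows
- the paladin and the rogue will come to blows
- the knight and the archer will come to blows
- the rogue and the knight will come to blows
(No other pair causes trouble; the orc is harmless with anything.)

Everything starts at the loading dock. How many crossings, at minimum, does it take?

11

Counting alone: the porter can take at most 2 across per trip to the warehouse floor, so moving all 7 needs at least 4 loaded trips out, with a return between consecutive ones — at least 7 crossings.
The safety rule pushes this higher. Following every safe sequence of crossings, the most of the 7 that can be at the warehouse floor as the hand-cart arrives there on crossings 7, 9 is 5, 6 respectively — never all 7.
So no plan with fewer than 11 crossings exists, and this one achieves 11:
1. Porter goes to the warehouse floor with the archer and the rogue.  [the loading dock: the bard, the cleric, the knight, the orc, the paladin | the warehouse floor: the archer, the rogue]
2. Porter goes back to the loading dock with the archer.  [the loading dock: the archer, the bard, the cleric, the knight, the orc, the paladin | the warehouse floor: the rogue]
3. Porter goes to the warehouse floor with the archer and the bard.  [the loading dock: the cleric, the knight, the orc, the paladin | the warehouse floor: the archer, the bard, the rogue]
4. Porter goes back to the loading dock with the rogue.  [the loading dock: the cleric, the knight, the orc, the paladin, the rogue | the warehouse floor: the archer, the bard]
5. Porter goes to the warehouse floor with the orc and the rogue.  [the loading dock: the cleric, the knight, the paladin | the warehouse floor: the archer, the bard, the orc, the rogue]
6. Porter goes back to the loading dock with the rogue.  [the loading dock: the cleric, the knight, the paladin, the rogue | the warehouse floor: the archer, the bard, the orc]
7. Porter goes to the warehouse floor with the knight and the paladin.  [the loading dock: the cleric, the rogue | the warehouse floor: the archer, the bard, the knight, the orc, the paladin]
8. Porter goes back to the loading dock with the archer.  [the loading dock: the archer, the cleric, the rogue | the warehouse floor: the bard, the knight, the orc, the paladin]
9. Porter goes to the warehouse floor with the archer and the cleric.  [the loading dock: the rogue | the warehouse floor: the archer, the bard, the cleric, the knight, the orc, the paladin]
10. Porter goes back to the loading dock with the archer.  [the loading dock: the archer, the rogue | the warehouse floor: the bard, the cleric, the knight, the orc, the paladin]
11. Porter goes to the warehouse floor with the archer and the rogue.  [the loading dock: — | the warehouse floor: the archer, the bard, the cleric, the knight, the orc, the paladin, the rogue]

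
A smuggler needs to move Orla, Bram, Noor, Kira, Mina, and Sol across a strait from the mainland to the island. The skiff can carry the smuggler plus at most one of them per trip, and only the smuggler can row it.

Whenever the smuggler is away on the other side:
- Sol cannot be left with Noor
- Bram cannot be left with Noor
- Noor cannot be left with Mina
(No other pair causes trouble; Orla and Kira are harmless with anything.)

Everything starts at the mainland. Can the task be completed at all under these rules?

Following every safe sequence of crossings from the start, the most of the 6 that can be at the island as the skiff arrives there on crossings 1, 3, 5, 7 is 1, 2, 3, 4 respectively; the best ever achieved is 4 of 6.
From crossing 9 on, no configuration arises that was not already reachable earlier: only 36 distinct safe configurations (who is on which side, and where the skiff is) can ever be reached, none of them has everyone across, and every continuation just revisits them. So no valid plan exists.

No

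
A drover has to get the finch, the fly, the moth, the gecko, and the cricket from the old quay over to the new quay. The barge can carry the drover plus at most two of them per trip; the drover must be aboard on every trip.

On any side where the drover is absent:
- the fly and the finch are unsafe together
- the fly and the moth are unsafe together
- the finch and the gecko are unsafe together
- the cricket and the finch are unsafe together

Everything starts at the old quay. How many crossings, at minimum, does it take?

5

Counting alone: the drover can take at most 2 across per trip to the new quay, so moving all 5 needs at least 3 loaded trips out, with a return between consecutive ones — at least 5 crossings.
The plan below uses exactly 5 crossings, so it is optimal:
1. Drover goes to the new quay with the finch and the fly.
2. Drover goes back to the old quay with the finch.
3. Drover goes to the new quay with the cricket and the gecko.
4. Drover goes back to the old quay alone.
5. Drover goes to the new quay with the finch and the moth.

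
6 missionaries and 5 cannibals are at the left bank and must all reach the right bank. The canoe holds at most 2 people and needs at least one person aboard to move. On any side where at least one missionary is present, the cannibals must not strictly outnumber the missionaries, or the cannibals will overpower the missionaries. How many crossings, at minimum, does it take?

Counting alone: each trip to the right bank takes at most 2 across and each return brings at least 1 back, so after t trips out (and t−1 returns) at most 2t − (t−1) of the 11 are across; that first reaches 11 at t = 10, so at least 19 crossings are needed.
The plan below uses exactly 19 crossings, so it is optimal:
1. 2 cannibals → the right bank.  (the left bank: 6M 3C; the right bank: 0M 2C)
2. 1 cannibal ← the left bank.  (the left bank: 6M 4C; the right bank: 0M 1C)
3. 2 cannibals → the right bank.  (the left bank: 6M 2C; the right bank: 0M 3C)
4. 1 cannibal ← the left bank.  (the left bank: 6M 3C; the right bank: 0M 2C)
5. 2 missionaries → the right bank.  (the left bank: 4M 3C; the right bank: 2M 2C)
6. 1 cannibal ← the left bank.  (the left bank: 4M 4C; the right bank: 2M 1C)
7. 1 missionary and 1 cannibal → the right bank.  (the left bank: 3M 3C; the right bank: 3M 2C)
8. 1 missionary ← the left bank.  (the left bank: 4M 3C; the right bank: 2M 2C)
9. 1 missionary and 1 cannibal → the right bank.  (the left bank: 3M 2C; the right bank: 3M 3C)
10. 1 cannibal ← the left bank.  (the left bank: 3M 3C; the right bank: 3M 2C)
11. 1 missionary and 1 cannibal → the right bank.  (the left bank: 2M 2C; the right bank: 4M 3C)
12. 1 missionary ← the left bank.  (the left bank: 3M 2C; the right bank: 3M 3C)
13. 1 missionary and 1 cannibal → the right bank.  (the left bank: 2M 1C; the right bank: 4M 4C)
14. 1 cannibal ← the left bank.  (the left bank: 2M 2C; the right bank: 4M 3C)
15. 1 missionary and 1 cannibal → the right bank.  (the left bank: 1M 1C; the right bank: 5M 4C)
16. 1 missionary ← the left bank.  (the left bank: 2M 1C; the right bank: 4M 4C)
17. 1 missionary and 1 cannibal → the right bank.  (the left bank: 1M 0C; the right bank: 5M 5C)
18. 1 cannibal ← the left bank.  (the left bank: 1M 1C; the right bank: 5M 4C)
19. 1 missionary and 1 cannibal → the right bank.  (the left bank: 0M 0C; the right bank: 6M 5C)

19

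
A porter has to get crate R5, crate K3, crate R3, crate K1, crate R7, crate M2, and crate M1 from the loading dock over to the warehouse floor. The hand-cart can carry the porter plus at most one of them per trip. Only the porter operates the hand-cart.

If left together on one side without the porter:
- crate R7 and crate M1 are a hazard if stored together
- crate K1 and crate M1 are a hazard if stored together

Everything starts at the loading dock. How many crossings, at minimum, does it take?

15

Counting alone: the porter can take at most 1 across per trip to the warehouse floor, so moving all 7 needs at least 7 loaded trips out, with a return between consecutive ones — at least 13 crossings.
The safety rule pushes this higher. Following every safe sequence of crossings, the most of the 7 that can be at the warehouse floor as the hand-cart arrives there on crossing 13 is 6 — never all 7.
So no plan with fewer than 15 crossings exists, and this one achieves 15:
1. Porter goes to the warehouse floor with crate M1.  [the loading dock: crate K1, crate K3, crate M2, crate R3, crate R5, crate R7 | the warehouse floor: crate M1]
2. Porter goes back to the loading dock alone.  [the loading dock: crate K1, crate K3, crate M2, crate R3, crate R5, crate R7 | the warehouse floor: crate M1]
3. Porter goes to the warehouse floor with crate R5.  [the loading dock: crate K1, crate K3, crate M2, crate R3, crate R7 | the warehouse floor: crate M1, crate R5]
4. Porter goes back to the loading dock alone.  [the loading dock: crate K1, crate K3, crate M2, crate R3, crate R7 | the warehouse floor: crate M1, crate R5]
5. Porter goes to the warehouse floor with crate K3.  [the loading dock: crate K1, crate M2, crate R3, crate R7 | the warehouse floor: crate K3, crate M1, crate R5]
6. Porter goes back to the loading dock alone.  [the loading dock: crate K1, crate M2, crate R3, crate R7 | the warehouse floor: crate K3, crate M1, crate R5]
7. Porter goes to the warehouse floor with crate R3.  [the loading dock: crate K1, crate M2, crate R7 | the warehouse floor: crate K3, crate M1, crate R3, crate R5]
8. Porter goes back to the loading dock alone.  [the loading dock: crate K1, crate M2, crate R7 | the warehouse floor: crate K3, crate M1, crate R3, crate R5]
9. Porter goes to the warehouse floor with crate K1.  [the loading dock: crate M2, crate R7 | the warehouse floor: crate K1, crate K3, crate M1, crate R3, crate R5]
10. Porter goes back to the loading dock with crate M1.  [the loading dock: crate M1, crate M2, crate R7 | the warehouse floor: crate K1, crate K3, crate R3, crate R5]
11. Porter goes to the warehouse floor with crate R7.  [the loading dock: crate M1, crate M2 | the warehouse floor: crate K1, crate K3, crate R3, crate R5, crate R7]
12. Porter goes back to the loading dock alone.  [the loading dock: crate M1, crate M2 | the warehouse floor: crate K1, crate K3, crate R3, crate R5, crate R7]
13. Porter goes to the warehouse floor with crate M2.  [the loading dock: crate M1 | the warehouse floor: crate K1, crate K3, crate M2, crate R3, crate R5, crate R7]
14. Porter goes back to the loading dock alone.  [the loading dock: crate M1 | the warehouse floor: crate K1, crate K3, crate M2, crate R3, crate R5, crate R7]
15. Porter goes to the warehouse floor with crate M1.  [the loading dock: — | the warehouse floor: crate K1, crate K3, crate M1, crate M2, crate R3, crate R5, crate R7]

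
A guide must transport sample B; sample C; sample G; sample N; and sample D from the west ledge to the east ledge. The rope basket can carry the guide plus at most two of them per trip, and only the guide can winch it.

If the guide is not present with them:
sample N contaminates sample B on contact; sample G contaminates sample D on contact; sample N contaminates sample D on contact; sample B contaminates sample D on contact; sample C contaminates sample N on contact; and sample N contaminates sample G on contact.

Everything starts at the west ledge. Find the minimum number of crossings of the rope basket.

Counting alone: the guide can take at most 2 across per trip to the east ledge, so moving all 5 needs at least 3 loaded trips out, with a return between consecutive ones — at least 5 crossings.
The safety rule pushes this higher. Following every safe sequence of crossings, the most of the 5 that can be at the east ledge as the rope basket arrives there on crossing 5 is 4 — never all 5.
So no plan with fewer than 7 crossings exists, and this one achieves 7:
1. Guide goes to the east ledge with sample D and sample N.  [the west ledge: sample B, sample C, sample G | the east ledge: sample D, sample N]
2. Guide goes back to the west ledge with sample N.  [the west ledge: sample B, sample C, sample G, sample N | the east ledge: sample D]
3. Guide goes to the east ledge with sample C and sample N.  [the west ledge: sample B, sample G | the east ledge: sample C, sample D, sample N]
4. Guide goes back to the west ledge with sample N.  [the west ledge: sample B, sample G, sample N | the east ledge: sample C, sample D]
5. Guide goes to the east ledge with sample B and sample G.  [the west ledge: sample N | the east ledge: sample B, sample C, sample D, sample G]
6. Guide goes back to the west ledge with sample D.  [the west ledge: sample D, sample N | the east ledge: sample B, sample C, sample G]
7. Guide goes to the east ledge with sample D and sample N.  [the west ledge: — | the east ledge: sample B, sample C, sample D, sample G, sample N]

7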